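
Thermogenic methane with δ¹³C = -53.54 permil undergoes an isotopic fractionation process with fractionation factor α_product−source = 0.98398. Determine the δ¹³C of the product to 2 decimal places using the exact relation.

-68.70 permil

δ_product = (δ_source + 1000)·α − 1000
δ_product = (-53.54 + 1000) × 0.98398 − 1000
δ_product = 931.298 − 1000 = -68.702 permil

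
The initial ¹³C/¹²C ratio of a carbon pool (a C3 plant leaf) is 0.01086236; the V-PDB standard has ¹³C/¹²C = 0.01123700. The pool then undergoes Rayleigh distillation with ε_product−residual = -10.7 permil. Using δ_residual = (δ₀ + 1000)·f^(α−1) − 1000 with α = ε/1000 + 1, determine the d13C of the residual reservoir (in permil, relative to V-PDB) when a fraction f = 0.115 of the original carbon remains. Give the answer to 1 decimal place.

-10.7 permil

δ₀ = (0.01086236/0.01123700 − 1)×1000 = (0.966660 − 1)×1000 = -33.340 permil
α − 1 = ε/1000 = -0.0107
f^(α−1) = 0.115^(-0.0107) = 1.023412
δ_res = (-33.340 + 1000) × 1.023412 − 1000 = 989.292 − 1000 = -10.71 permil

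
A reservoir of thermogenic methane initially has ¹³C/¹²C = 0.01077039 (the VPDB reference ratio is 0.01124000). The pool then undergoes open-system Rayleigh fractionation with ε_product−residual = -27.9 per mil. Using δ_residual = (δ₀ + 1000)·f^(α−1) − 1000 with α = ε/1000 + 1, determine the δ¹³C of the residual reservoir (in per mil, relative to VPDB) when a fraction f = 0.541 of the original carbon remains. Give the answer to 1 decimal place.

-25.2 per mil

δ₀ = (0.01077039/0.01124000 − 1)×1000 = (0.958220 − 1)×1000 = -41.780 per mil
α − 1 = ε/1000 = -0.0279
f^(α−1) = 0.541^(-0.0279) = 1.017288
δ_res = (-41.780 + 1000) × 1.017288 − 1000 = 974.785 − 1000 = -25.21 per mil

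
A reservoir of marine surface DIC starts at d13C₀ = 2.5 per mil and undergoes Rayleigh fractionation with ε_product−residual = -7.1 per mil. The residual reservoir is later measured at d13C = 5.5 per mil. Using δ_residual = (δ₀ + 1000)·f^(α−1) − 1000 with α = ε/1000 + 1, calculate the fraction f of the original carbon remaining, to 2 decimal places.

0.66

α − 1 = ε/1000 = -0.0071
(δ_res + 1000)/(δ₀ + 1000) = (5.5 + 1000)/(2.5 + 1000) = 1005.5/1002.5 = 1.002993
f = 1.002993^(1/-0.0071) = exp(ln(1.002993)/-0.0071) = exp(0.00299/-0.0071)
f = exp(-0.4209) = 0.6565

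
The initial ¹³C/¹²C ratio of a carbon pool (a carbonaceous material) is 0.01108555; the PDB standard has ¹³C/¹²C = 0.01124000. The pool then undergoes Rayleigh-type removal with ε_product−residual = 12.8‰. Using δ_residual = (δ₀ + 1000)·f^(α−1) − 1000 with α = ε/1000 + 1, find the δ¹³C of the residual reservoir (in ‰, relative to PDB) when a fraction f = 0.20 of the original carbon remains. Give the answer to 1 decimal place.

-33.9‰

δ₀ = (0.01108555/0.01124000 − 1)×1000 = (0.986259 − 1)×1000 = -13.741‰
α − 1 = ε/1000 = 0.0128
f^(α−1) = 0.20^(0.0128) = 0.979610
δ_res = (-13.741 + 1000) × 0.979610 − 1000 = 966.149 − 1000 = -33.85‰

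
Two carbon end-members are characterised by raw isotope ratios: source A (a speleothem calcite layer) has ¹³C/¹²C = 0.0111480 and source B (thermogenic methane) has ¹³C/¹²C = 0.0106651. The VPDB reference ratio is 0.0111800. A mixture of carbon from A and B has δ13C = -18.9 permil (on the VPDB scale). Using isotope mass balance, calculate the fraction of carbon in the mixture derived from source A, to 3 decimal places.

0.629

δ_A = (0.0111480/0.0111800 − 1)×1000 = (0.997138 − 1)×1000 = -2.862 permil
δ_B = (0.0106651/0.0111800 − 1)×1000 = (0.953945 − 1)×1000 = -46.055 permil
f_A = (δ_mix − δ_B)/(δ_A − δ_B) = (-18.9 − (-46.055))/(-2.862 − (-46.055))
f_A = 27.155 / 43.193 = 0.6287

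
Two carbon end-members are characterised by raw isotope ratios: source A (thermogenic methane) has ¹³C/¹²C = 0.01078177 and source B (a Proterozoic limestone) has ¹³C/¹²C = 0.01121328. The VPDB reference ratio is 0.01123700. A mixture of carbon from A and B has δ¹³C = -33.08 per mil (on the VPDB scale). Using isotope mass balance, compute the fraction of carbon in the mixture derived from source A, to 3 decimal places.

δ_A = (0.01078177/0.01123700 − 1)×1000 = (0.959488 − 1)×1000 = -40.512 per mil
δ_B = (0.01121328/0.01123700 − 1)×1000 = (0.997889 − 1)×1000 = -2.111 per mil
f_A = (δ_mix − δ_B)/(δ_A − δ_B) = (-33.08 − (-2.111))/(-40.512 − (-2.111))
f_A = -30.969 / -38.401 = 0.8065

0.806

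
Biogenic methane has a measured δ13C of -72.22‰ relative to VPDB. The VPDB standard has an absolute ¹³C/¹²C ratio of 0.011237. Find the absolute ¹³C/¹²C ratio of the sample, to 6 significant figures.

0.0104255

R_sample = R_standard × (δ13C/1000 + 1)
R_sample = 0.011237 × (-72.22/1000 + 1) = 0.011237 × 0.927780
R_sample = 0.0104255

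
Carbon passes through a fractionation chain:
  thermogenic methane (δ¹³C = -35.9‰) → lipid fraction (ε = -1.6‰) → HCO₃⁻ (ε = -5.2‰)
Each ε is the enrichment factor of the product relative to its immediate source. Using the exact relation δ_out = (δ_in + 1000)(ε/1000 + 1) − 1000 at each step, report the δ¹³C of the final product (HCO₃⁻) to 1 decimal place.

-42.4‰

step 1: δ = (-35.90 + 1000)·(-1.6/1000 + 1) − 1000 = -37.44‰
step 2: δ = (-37.44 + 1000)·(-5.2/1000 + 1) − 1000 = -42.45‰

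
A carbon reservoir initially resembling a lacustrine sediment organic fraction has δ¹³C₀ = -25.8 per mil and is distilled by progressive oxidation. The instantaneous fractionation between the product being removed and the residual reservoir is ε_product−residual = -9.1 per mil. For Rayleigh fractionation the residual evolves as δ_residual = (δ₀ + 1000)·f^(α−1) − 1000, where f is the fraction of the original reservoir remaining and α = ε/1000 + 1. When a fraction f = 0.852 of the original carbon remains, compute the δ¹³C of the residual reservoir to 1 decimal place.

Rayleigh residual: δ_res = (δ₀ + 1000)·f^(α−1) − 1000
α = ε/1000 + 1 = 0.99090, so α − 1 = -0.00910
f^(α−1) = 0.852^(-0.00910) = 1.001459
δ_res = (-25.8 + 1000) × 1.001459 − 1000 = 975.621 − 1000 = -24.38 per mil

-24.4 per mil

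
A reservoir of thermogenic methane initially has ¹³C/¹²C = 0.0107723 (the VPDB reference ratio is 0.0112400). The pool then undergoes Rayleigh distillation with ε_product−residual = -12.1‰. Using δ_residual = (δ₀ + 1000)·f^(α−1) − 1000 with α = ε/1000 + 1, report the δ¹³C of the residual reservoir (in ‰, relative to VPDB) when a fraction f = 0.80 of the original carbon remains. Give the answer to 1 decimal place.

δ₀ = (0.0107723/0.0112400 − 1)×1000 = (0.958390 − 1)×1000 = -41.610‰
α − 1 = ε/1000 = -0.0121
f^(α−1) = 0.80^(-0.0121) = 1.002704
δ_res = (-41.610 + 1000) × 1.002704 − 1000 = 960.981 − 1000 = -39.02‰

-39.0‰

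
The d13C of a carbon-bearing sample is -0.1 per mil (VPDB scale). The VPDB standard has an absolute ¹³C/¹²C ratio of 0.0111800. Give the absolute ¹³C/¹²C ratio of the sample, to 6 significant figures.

R_sample = R_standard × (d13C/1000 + 1)
R_sample = 0.0111800 × (-0.1/1000 + 1) = 0.0111800 × 0.999900
R_sample = 0.0111789

0.0111789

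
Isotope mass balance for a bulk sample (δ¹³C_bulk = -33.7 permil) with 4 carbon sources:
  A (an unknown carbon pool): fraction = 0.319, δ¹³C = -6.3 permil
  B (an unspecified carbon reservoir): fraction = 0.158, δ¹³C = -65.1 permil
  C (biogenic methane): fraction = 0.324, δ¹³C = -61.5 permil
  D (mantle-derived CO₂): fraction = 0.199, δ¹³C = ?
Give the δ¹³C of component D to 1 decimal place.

-7.4 permil

Isotope mass balance: δ_bulk = Σ fᵢ·δᵢ.
-33.7 = 0.319×(-6.3) + 0.158×(-65.1) + 0.324×(-61.5) + 0.199×δ_D
0.199·δ_D = -33.7 − (-32.221) = -1.479
δ_D = -1.479 / 0.199 = -7.43 permil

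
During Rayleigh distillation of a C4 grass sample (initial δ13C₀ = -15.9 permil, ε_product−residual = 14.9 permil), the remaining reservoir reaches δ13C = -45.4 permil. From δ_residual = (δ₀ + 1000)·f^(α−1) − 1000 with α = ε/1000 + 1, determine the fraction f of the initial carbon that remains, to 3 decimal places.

α − 1 = ε/1000 = 0.0149
(δ_res + 1000)/(δ₀ + 1000) = (-45.4 + 1000)/(-15.9 + 1000) = 954.6/984.1 = 0.970023
f = 0.970023^(1/0.0149) = exp(ln(0.970023)/0.0149) = exp(-0.03044/0.0149)
f = exp(-2.0426) = 0.1297

0.130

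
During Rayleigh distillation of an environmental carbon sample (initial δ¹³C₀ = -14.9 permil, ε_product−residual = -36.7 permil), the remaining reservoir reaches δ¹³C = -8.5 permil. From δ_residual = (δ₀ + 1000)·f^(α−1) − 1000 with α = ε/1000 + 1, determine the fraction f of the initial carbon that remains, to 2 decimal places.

α − 1 = ε/1000 = -0.0367
(δ_res + 1000)/(δ₀ + 1000) = (-8.5 + 1000)/(-14.9 + 1000) = 991.5/985.1 = 1.006497
f = 1.006497^(1/-0.0367) = exp(ln(1.006497)/-0.0367) = exp(0.00648/-0.0367)
f = exp(-0.1765) = 0.8382

0.84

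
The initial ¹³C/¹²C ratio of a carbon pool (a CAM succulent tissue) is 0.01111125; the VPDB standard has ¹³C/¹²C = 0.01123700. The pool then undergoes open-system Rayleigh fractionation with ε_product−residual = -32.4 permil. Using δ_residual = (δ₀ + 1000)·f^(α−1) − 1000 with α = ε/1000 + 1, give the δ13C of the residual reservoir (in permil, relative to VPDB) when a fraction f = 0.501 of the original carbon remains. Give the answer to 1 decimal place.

δ₀ = (0.01111125/0.01123700 − 1)×1000 = (0.988809 − 1)×1000 = -11.191 permil
α − 1 = ε/1000 = -0.0324
f^(α−1) = 0.501^(-0.0324) = 1.022646
δ_res = (-11.191 + 1000) × 1.022646 − 1000 = 1011.202 − 1000 = 11.20 permil

11.2 permil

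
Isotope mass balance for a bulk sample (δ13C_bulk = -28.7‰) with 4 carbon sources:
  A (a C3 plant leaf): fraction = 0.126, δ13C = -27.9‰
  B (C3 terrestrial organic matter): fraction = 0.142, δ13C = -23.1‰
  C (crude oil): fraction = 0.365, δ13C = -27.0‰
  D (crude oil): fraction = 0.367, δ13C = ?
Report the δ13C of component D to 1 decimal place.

-32.8‰

Isotope mass balance: δ_bulk = Σ fᵢ·δᵢ.
-28.7 = 0.126×(-27.9) + 0.142×(-23.1) + 0.365×(-27.0) + 0.367×δ_D
0.367·δ_D = -28.7 − (-16.651) = -12.049
δ_D = -12.049 / 0.367 = -32.83‰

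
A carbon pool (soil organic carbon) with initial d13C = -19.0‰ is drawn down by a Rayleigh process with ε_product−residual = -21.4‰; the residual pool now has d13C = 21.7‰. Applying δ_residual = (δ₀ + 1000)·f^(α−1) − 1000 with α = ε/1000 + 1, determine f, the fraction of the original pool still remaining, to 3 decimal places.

0.150

α − 1 = ε/1000 = -0.0214
(δ_res + 1000)/(δ₀ + 1000) = (21.7 + 1000)/(-19.0 + 1000) = 1021.7/981.0 = 1.041488
f = 1.041488^(1/-0.0214) = exp(ln(1.041488)/-0.0214) = exp(0.04065/-0.0214)
f = exp(-1.8996) = 0.1496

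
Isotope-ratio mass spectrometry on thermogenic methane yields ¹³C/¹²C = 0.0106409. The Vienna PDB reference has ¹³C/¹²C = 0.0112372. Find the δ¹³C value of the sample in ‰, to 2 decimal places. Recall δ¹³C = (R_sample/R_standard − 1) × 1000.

δ¹³C = (R_sample / R_standard − 1) × 1000
R_sample / R_standard = 0.0106409 / 0.0112372 = 0.946935
δ¹³C = (0.946935 − 1) × 1000 = -53.065‰

-53.06‰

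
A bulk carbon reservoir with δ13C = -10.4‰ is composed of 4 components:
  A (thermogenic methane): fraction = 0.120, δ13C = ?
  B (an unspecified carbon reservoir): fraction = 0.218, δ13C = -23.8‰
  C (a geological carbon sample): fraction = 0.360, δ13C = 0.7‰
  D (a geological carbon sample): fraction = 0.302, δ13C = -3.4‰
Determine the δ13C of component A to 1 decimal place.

-37.0‰

Isotope mass balance: δ_bulk = Σ fᵢ·δᵢ.
-10.4 = 0.120×δ_A + 0.218×(-23.8) + 0.360×(0.7) + 0.302×(-3.4)
0.120·δ_A = -10.4 − (-5.963) = -4.437
δ_A = -4.437 / 0.120 = -36.97‰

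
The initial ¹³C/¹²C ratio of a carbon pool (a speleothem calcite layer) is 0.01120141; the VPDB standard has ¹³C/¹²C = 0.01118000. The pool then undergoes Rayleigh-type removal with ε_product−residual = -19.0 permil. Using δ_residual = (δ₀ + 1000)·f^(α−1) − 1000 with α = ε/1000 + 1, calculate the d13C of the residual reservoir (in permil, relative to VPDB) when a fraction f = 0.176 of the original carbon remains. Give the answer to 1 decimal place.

35.5 permil

δ₀ = (0.01120141/0.01118000 − 1)×1000 = (1.001915 − 1)×1000 = 1.915 permil
α − 1 = ε/1000 = -0.0190
f^(α−1) = 0.176^(-0.0190) = 1.033559
δ_res = (1.915 + 1000) × 1.033559 − 1000 = 1035.538 − 1000 = 35.54 permil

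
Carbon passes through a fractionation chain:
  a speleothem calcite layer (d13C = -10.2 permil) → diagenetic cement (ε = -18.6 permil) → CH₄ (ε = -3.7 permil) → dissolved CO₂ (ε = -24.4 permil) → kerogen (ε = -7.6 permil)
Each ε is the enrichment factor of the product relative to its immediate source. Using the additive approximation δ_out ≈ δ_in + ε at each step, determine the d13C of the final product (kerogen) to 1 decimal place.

-64.5 permil

step 1: δ ≈ -10.2 + (-18.6) = -28.8 permil
step 2: δ ≈ -28.8 + (-3.7) = -32.5 permil
step 3: δ ≈ -32.5 + (-24.4) = -56.9 permil
step 4: δ ≈ -56.9 + (-7.6) = -64.5 permil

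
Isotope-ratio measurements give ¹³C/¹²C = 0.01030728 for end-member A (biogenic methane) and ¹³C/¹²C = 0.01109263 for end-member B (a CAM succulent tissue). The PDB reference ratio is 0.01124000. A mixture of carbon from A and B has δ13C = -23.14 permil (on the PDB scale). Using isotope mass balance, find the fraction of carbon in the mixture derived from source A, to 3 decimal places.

0.144

δ_A = (0.01030728/0.01124000 − 1)×1000 = (0.917018 − 1)×1000 = -82.982 permil
δ_B = (0.01109263/0.01124000 − 1)×1000 = (0.986889 − 1)×1000 = -13.111 permil
f_A = (δ_mix − δ_B)/(δ_A − δ_B) = (-23.14 − (-13.111))/(-82.982 − (-13.111))
f_A = -10.029 / -69.871 = 0.1435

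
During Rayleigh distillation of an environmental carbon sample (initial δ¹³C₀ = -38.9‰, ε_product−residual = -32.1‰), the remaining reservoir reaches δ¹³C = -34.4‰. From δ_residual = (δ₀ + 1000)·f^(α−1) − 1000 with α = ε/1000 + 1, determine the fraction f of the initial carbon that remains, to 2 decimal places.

α − 1 = ε/1000 = -0.0321
(δ_res + 1000)/(δ₀ + 1000) = (-34.4 + 1000)/(-38.9 + 1000) = 965.6/961.1 = 1.004682
f = 1.004682^(1/-0.0321) = exp(ln(1.004682)/-0.0321) = exp(0.00467/-0.0321)
f = exp(-0.1455) = 0.8646

0.86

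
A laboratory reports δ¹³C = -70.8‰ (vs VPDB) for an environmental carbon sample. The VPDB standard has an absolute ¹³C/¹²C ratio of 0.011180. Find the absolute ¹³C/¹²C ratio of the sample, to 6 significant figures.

R_sample = R_standard × (δ¹³C/1000 + 1)
R_sample = 0.011180 × (-70.8/1000 + 1) = 0.011180 × 0.929200
R_sample = 0.0103885

0.0103885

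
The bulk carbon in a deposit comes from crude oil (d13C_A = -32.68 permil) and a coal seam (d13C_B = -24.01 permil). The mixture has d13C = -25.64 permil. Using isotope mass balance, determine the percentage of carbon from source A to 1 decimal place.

18.8%

δ_mix = f_A·δ_A + (1 − f_A)·δ_B  ⇒  f_A = (δ_mix − δ_B)/(δ_A − δ_B)
f_A = (-25.64 − (-24.01)) / (-32.68 − (-24.01))
f_A = -1.63 / -8.67 = 0.1880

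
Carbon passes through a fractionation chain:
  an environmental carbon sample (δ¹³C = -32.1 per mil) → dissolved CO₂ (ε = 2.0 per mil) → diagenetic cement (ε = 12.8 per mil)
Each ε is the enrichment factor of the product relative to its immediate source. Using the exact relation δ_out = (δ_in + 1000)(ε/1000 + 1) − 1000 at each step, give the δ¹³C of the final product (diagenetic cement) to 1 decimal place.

step 1: δ = (-32.10 + 1000)·(2.0/1000 + 1) − 1000 = -30.16 per mil
step 2: δ = (-30.16 + 1000)·(12.8/1000 + 1) − 1000 = -17.75 per mil

-17.8 per mil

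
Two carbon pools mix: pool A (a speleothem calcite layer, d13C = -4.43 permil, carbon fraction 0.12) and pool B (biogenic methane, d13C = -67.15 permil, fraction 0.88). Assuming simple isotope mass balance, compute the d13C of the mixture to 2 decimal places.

-59.62 permil

δ_mix = f_A·δ_A + f_B·δ_B
δ_mix = 0.12 × (-4.43) + 0.88 × (-67.15)
δ_mix = -0.532 + -59.092 = -59.624 permil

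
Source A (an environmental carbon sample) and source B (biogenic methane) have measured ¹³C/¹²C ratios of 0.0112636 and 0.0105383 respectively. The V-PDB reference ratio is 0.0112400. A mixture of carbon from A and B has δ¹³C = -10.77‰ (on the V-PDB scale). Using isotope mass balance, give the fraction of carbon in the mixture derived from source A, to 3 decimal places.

δ_A = (0.0112636/0.0112400 − 1)×1000 = (1.002100 − 1)×1000 = 2.100‰
δ_B = (0.0105383/0.0112400 − 1)×1000 = (0.937571 − 1)×1000 = -62.429‰
f_A = (δ_mix − δ_B)/(δ_A − δ_B) = (-10.77 − (-62.429))/(2.100 − (-62.429))
f_A = 51.659 / 64.528 = 0.8006

0.801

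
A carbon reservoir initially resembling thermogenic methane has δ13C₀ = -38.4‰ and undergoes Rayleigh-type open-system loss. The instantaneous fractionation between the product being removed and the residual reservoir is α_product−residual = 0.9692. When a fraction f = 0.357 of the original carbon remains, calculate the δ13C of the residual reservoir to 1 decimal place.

-7.4‰

Rayleigh residual: δ_res = (δ₀ + 1000)·f^(α−1) − 1000
α − 1 = -0.03080
f^(α−1) = 0.357^(-0.03080) = 1.032233
δ_res = (-38.4 + 1000) × 1.032233 − 1000 = 992.595 − 1000 = -7.40‰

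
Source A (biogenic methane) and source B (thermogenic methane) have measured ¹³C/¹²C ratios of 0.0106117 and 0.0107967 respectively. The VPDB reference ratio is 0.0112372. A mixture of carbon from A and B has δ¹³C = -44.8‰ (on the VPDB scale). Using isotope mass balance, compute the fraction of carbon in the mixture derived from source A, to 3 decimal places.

δ_A = (0.0106117/0.0112372 − 1)×1000 = (0.944337 − 1)×1000 = -55.663‰
δ_B = (0.0107967/0.0112372 − 1)×1000 = (0.960800 − 1)×1000 = -39.200‰
f_A = (δ_mix − δ_B)/(δ_A − δ_B) = (-44.8 − (-39.200))/(-55.663 − (-39.200))
f_A = -5.600 / -16.463 = 0.3401

0.340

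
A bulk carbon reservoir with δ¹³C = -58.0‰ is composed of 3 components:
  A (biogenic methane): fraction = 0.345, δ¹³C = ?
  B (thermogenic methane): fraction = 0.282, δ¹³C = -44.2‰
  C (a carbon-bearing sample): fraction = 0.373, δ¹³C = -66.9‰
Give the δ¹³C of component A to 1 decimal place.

Isotope mass balance: δ_bulk = Σ fᵢ·δᵢ.
-58.0 = 0.345×δ_A + 0.282×(-44.2) + 0.373×(-66.9)
0.345·δ_A = -58.0 − (-37.418) = -20.582
δ_A = -20.582 / 0.345 = -59.66‰

-59.7‰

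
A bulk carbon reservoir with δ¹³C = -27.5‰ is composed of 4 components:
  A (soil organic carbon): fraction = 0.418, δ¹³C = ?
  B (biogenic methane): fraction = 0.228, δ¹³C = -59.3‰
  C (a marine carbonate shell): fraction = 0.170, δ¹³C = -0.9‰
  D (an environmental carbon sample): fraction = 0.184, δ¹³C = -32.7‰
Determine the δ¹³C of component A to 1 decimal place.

-18.7‰

Isotope mass balance: δ_bulk = Σ fᵢ·δᵢ.
-27.5 = 0.418×δ_A + 0.228×(-59.3) + 0.170×(-0.9) + 0.184×(-32.7)
0.418·δ_A = -27.5 − (-19.690) = -7.810
δ_A = -7.810 / 0.418 = -18.68‰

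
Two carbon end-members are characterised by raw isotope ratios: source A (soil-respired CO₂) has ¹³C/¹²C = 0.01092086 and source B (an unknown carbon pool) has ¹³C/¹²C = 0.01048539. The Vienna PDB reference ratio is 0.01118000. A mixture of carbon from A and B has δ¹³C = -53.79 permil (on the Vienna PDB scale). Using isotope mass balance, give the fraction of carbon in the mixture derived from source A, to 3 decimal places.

δ_A = (0.01092086/0.01118000 − 1)×1000 = (0.976821 − 1)×1000 = -23.179 permil
δ_B = (0.01048539/0.01118000 − 1)×1000 = (0.937870 − 1)×1000 = -62.130 permil
f_A = (δ_mix − δ_B)/(δ_A − δ_B) = (-53.79 − (-62.130))/(-23.179 − (-62.130))
f_A = 8.340 / 38.951 = 0.2141

0.214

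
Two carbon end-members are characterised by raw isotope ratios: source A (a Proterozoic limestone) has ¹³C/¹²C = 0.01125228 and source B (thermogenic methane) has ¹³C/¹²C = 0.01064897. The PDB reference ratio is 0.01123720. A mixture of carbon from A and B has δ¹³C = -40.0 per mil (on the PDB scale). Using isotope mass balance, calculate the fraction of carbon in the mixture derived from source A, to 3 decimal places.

δ_A = (0.01125228/0.01123720 − 1)×1000 = (1.001342 − 1)×1000 = 1.342 per mil
δ_B = (0.01064897/0.01123720 − 1)×1000 = (0.947653 − 1)×1000 = -52.347 per mil
f_A = (δ_mix − δ_B)/(δ_A − δ_B) = (-40.0 − (-52.347))/(1.342 − (-52.347))
f_A = 12.347 / 53.689 = 0.2300

0.230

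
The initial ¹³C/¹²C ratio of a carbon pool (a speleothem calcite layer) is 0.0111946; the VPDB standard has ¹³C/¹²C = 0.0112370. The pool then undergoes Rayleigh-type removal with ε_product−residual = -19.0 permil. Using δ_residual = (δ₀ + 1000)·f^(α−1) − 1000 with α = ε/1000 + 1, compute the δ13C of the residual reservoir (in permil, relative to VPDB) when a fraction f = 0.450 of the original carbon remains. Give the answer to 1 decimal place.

δ₀ = (0.0111946/0.0112370 − 1)×1000 = (0.996227 − 1)×1000 = -3.773 permil
α − 1 = ε/1000 = -0.0190
f^(α−1) = 0.450^(-0.0190) = 1.015287
δ_res = (-3.773 + 1000) × 1.015287 − 1000 = 1011.456 − 1000 = 11.46 permil

11.5 permil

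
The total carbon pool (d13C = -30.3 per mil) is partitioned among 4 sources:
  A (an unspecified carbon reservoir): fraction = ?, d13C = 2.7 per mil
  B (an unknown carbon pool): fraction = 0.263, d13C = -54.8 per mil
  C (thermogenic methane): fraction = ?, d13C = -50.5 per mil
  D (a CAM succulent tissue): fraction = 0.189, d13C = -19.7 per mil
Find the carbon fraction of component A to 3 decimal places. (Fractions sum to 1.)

Let f_A and f_C be the unknown fractions; fractions sum to 1 so f_A + f_C = 0.548.
Mass balance: Σ fᵢ·δᵢ = δ_bulk ⇒ f_A·(2.7) + f_C·(-50.5) = -30.3 − (-18.136) = -12.164
Substitute f_C = 0.548 − f_A:
f_A·(2.7 − -50.5) = -12.164 − 0.548×(-50.5) = 15.510
f_A = 15.510 / 53.2 = 0.2915

0.292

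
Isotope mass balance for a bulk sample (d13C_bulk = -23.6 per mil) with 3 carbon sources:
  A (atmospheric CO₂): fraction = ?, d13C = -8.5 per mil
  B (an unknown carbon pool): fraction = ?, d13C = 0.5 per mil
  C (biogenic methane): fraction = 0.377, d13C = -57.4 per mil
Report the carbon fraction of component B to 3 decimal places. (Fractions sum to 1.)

Let f_B and f_A be the unknown fractions; fractions sum to 1 so f_B + f_A = 0.623.
Mass balance: Σ fᵢ·δᵢ = δ_bulk ⇒ f_B·(0.5) + f_A·(-8.5) = -23.6 − (-21.640) = -1.960
Substitute f_A = 0.623 − f_B:
f_B·(0.5 − -8.5) = -1.960 − 0.623×(-8.5) = 3.335
f_B = 3.335 / 9.0 = 0.3706

0.371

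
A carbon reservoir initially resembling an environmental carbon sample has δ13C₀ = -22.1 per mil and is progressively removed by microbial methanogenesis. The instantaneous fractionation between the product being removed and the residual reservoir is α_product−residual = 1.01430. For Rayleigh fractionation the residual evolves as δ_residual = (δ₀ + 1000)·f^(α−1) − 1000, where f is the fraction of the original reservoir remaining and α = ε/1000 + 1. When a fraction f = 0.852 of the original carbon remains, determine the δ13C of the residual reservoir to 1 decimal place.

-24.3 per mil

Rayleigh residual: δ_res = (δ₀ + 1000)·f^(α−1) − 1000
α − 1 = 0.01430
f^(α−1) = 0.852^(0.01430) = 0.997712
δ_res = (-22.1 + 1000) × 0.997712 − 1000 = 975.663 − 1000 = -24.34 per mil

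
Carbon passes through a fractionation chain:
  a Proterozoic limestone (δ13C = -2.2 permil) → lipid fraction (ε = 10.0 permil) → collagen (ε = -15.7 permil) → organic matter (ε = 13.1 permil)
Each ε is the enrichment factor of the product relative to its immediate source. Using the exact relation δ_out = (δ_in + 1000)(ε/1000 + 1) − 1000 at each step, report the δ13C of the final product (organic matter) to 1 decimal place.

5.0 permil

step 1: δ = (-2.20 + 1000)·(10.0/1000 + 1) − 1000 = 7.78 permil
step 2: δ = (7.78 + 1000)·(-15.7/1000 + 1) − 1000 = -8.04 permil
step 3: δ = (-8.04 + 1000)·(13.1/1000 + 1) − 1000 = 4.95 permil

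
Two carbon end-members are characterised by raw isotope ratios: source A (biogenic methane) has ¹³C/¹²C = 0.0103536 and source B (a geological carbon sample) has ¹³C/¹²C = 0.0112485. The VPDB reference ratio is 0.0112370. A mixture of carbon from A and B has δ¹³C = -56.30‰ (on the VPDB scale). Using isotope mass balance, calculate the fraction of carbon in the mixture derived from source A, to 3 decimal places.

0.720

δ_A = (0.0103536/0.0112370 − 1)×1000 = (0.921385 − 1)×1000 = -78.615‰
δ_B = (0.0112485/0.0112370 − 1)×1000 = (1.001023 − 1)×1000 = 1.023‰
f_A = (δ_mix − δ_B)/(δ_A − δ_B) = (-56.30 − (1.023))/(-78.615 − (1.023))
f_A = -57.323 / -79.639 = 0.7198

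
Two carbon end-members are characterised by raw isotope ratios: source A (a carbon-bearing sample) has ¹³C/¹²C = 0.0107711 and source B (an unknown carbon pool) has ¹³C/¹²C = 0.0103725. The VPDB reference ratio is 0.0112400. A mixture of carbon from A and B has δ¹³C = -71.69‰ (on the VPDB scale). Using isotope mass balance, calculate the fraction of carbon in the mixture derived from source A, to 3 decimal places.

δ_A = (0.0107711/0.0112400 − 1)×1000 = (0.958283 − 1)×1000 = -41.717‰
δ_B = (0.0103725/0.0112400 − 1)×1000 = (0.922820 − 1)×1000 = -77.180‰
f_A = (δ_mix − δ_B)/(δ_A − δ_B) = (-71.69 − (-77.180))/(-41.717 − (-77.180))
f_A = 5.490 / 35.463 = 0.1548

0.155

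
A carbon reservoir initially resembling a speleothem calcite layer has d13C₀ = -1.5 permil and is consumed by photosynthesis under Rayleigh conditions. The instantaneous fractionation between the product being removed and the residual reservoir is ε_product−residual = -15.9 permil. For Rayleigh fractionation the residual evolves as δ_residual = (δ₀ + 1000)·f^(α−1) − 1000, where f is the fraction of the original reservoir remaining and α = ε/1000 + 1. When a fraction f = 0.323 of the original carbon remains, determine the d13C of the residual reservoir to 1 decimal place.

16.6 permil

Rayleigh residual: δ_res = (δ₀ + 1000)·f^(α−1) − 1000
α = ε/1000 + 1 = 0.98410, so α − 1 = -0.01590
f^(α−1) = 0.323^(-0.01590) = 1.018131
δ_res = (-1.5 + 1000) × 1.018131 − 1000 = 1016.604 − 1000 = 16.60 permil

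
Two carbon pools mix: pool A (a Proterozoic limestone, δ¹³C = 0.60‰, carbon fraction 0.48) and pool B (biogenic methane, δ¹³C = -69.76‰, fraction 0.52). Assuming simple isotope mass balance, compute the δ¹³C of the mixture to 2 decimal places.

-35.99‰

δ_mix = f_A·δ_A + f_B·δ_B
δ_mix = 0.48 × (0.60) + 0.52 × (-69.76)
δ_mix = 0.288 + -36.275 = -35.987‰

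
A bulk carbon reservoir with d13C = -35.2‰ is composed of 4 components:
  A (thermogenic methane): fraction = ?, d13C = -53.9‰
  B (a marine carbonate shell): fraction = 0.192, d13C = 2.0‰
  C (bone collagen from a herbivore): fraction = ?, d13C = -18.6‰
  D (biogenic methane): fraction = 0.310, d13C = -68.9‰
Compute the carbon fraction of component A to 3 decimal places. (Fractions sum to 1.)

0.141

Let f_A and f_C be the unknown fractions; fractions sum to 1 so f_A + f_C = 0.498.
Mass balance: Σ fᵢ·δᵢ = δ_bulk ⇒ f_A·(-53.9) + f_C·(-18.6) = -35.2 − (-20.975) = -14.225
Substitute f_C = 0.498 − f_A:
f_A·(-53.9 − -18.6) = -14.225 − 0.498×(-18.6) = -4.962
f_A = -4.962 / -35.3 = 0.1406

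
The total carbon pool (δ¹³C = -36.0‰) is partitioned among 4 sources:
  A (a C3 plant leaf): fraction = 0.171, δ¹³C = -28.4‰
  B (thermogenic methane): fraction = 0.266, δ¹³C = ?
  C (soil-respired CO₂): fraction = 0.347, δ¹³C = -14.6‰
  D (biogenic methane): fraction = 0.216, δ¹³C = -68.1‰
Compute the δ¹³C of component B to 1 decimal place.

Isotope mass balance: δ_bulk = Σ fᵢ·δᵢ.
-36.0 = 0.171×(-28.4) + 0.266×δ_B + 0.347×(-14.6) + 0.216×(-68.1)
0.266·δ_B = -36.0 − (-24.632) = -11.368
δ_B = -11.368 / 0.266 = -42.74‰

-42.7‰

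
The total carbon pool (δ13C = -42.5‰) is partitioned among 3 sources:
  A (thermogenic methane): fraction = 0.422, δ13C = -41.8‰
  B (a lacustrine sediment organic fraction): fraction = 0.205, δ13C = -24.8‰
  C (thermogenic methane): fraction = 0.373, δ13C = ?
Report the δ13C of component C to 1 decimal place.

Isotope mass balance: δ_bulk = Σ fᵢ·δᵢ.
-42.5 = 0.422×(-41.8) + 0.205×(-24.8) + 0.373×δ_C
0.373·δ_C = -42.5 − (-22.724) = -19.776
δ_C = -19.776 / 0.373 = -53.02‰

-53.0‰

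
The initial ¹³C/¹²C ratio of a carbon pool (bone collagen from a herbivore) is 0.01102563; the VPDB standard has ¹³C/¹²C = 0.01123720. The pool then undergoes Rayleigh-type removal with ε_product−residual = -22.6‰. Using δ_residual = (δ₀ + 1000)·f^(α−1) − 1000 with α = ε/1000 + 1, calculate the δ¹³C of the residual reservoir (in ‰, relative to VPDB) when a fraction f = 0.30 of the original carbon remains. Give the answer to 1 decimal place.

8.2‰

δ₀ = (0.01102563/0.01123720 − 1)×1000 = (0.981172 − 1)×1000 = -18.828‰
α − 1 = ε/1000 = -0.0226
f^(α−1) = 0.30^(-0.0226) = 1.027583
δ_res = (-18.828 + 1000) × 1.027583 − 1000 = 1008.236 − 1000 = 8.24‰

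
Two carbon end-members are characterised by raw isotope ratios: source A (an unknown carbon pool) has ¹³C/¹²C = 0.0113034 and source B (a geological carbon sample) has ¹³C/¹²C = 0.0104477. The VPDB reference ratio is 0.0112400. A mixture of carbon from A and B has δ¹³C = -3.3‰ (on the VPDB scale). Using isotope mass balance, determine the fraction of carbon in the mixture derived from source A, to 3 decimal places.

0.883

δ_A = (0.0113034/0.0112400 − 1)×1000 = (1.005641 − 1)×1000 = 5.641‰
δ_B = (0.0104477/0.0112400 − 1)×1000 = (0.929511 − 1)×1000 = -70.489‰
f_A = (δ_mix − δ_B)/(δ_A − δ_B) = (-3.3 − (-70.489))/(5.641 − (-70.489))
f_A = 67.189 / 76.130 = 0.8826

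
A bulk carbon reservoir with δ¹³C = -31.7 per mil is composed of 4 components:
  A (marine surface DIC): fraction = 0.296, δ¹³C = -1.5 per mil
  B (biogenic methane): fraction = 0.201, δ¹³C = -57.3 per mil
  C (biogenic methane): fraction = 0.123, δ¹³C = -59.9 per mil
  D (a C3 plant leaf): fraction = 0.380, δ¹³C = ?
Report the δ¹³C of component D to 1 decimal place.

-32.6 per mil

Isotope mass balance: δ_bulk = Σ fᵢ·δᵢ.
-31.7 = 0.296×(-1.5) + 0.201×(-57.3) + 0.123×(-59.9) + 0.380×δ_D
0.380·δ_D = -31.7 − (-19.329) = -12.371
δ_D = -12.371 / 0.380 = -32.56 per mil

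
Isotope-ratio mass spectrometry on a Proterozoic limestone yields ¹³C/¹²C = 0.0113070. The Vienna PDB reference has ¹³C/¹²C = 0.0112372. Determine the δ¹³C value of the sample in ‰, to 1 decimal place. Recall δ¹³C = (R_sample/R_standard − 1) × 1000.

6.2‰

δ¹³C = (R_sample / R_standard − 1) × 1000
R_sample / R_standard = 0.0113070 / 0.0112372 = 1.006212
δ¹³C = (1.006212 − 1) × 1000 = 6.21‰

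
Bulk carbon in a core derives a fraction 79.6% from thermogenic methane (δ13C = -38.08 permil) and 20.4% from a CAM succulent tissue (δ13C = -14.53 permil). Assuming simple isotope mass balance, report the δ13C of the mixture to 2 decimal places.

δ_mix = f_A·δ_A + f_B·δ_B
δ_mix = 0.796 × (-38.08) + 0.204 × (-14.53)
δ_mix = -30.312 + -2.964 = -33.276 permil

-33.28 permil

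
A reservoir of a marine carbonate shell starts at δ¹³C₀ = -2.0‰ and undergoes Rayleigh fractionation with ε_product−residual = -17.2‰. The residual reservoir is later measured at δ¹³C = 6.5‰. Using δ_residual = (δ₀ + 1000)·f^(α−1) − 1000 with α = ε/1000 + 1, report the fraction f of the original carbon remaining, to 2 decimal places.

α − 1 = ε/1000 = -0.0172
(δ_res + 1000)/(δ₀ + 1000) = (6.5 + 1000)/(-2.0 + 1000) = 1006.5/998.0 = 1.008517
f = 1.008517^(1/-0.0172) = exp(ln(1.008517)/-0.0172) = exp(0.00848/-0.0172)
f = exp(-0.4931) = 0.6107

0.61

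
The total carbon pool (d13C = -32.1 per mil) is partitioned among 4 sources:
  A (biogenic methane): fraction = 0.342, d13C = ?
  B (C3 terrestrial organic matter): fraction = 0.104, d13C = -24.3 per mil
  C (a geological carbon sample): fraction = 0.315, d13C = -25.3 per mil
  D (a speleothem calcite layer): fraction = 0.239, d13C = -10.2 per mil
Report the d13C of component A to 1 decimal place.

Isotope mass balance: δ_bulk = Σ fᵢ·δᵢ.
-32.1 = 0.342×δ_A + 0.104×(-24.3) + 0.315×(-25.3) + 0.239×(-10.2)
0.342·δ_A = -32.1 − (-12.934) = -19.166
δ_A = -19.166 / 0.342 = -56.04 per mil

-56.0 per mil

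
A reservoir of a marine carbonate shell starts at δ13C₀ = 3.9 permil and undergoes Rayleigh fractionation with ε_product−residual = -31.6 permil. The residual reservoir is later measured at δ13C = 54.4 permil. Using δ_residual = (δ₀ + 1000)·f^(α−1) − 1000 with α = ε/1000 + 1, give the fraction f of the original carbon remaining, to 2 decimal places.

α − 1 = ε/1000 = -0.0316
(δ_res + 1000)/(δ₀ + 1000) = (54.4 + 1000)/(3.9 + 1000) = 1054.4/1003.9 = 1.050304
f = 1.050304^(1/-0.0316) = exp(ln(1.050304)/-0.0316) = exp(0.04908/-0.0316)
f = exp(-1.5531) = 0.2116

0.21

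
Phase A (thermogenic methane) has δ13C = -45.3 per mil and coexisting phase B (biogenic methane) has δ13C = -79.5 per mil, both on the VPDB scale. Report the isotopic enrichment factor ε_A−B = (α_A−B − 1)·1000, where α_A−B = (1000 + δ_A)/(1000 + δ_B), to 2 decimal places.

α_A−B = (1000 + -45.3) / (1000 + -79.5) = 954.7 / 920.5 = 1.037154
ε_A−B = (1.037154 − 1) × 1000 = 37.154 per mil
(The approximation ε ≈ δ_A − δ_B would give 34.2 per mil.)

37.15 per mil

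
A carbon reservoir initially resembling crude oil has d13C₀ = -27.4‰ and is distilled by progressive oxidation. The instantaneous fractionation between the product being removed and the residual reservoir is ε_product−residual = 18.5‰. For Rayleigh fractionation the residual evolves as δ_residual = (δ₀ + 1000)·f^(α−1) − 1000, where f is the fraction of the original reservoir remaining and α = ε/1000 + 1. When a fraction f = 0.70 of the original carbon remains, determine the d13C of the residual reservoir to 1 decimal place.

Rayleigh residual: δ_res = (δ₀ + 1000)·f^(α−1) − 1000
α = ε/1000 + 1 = 1.01850, so α − 1 = 0.01850
f^(α−1) = 0.70^(0.01850) = 0.993423
δ_res = (-27.4 + 1000) × 0.993423 − 1000 = 966.203 − 1000 = -33.80‰

-33.8‰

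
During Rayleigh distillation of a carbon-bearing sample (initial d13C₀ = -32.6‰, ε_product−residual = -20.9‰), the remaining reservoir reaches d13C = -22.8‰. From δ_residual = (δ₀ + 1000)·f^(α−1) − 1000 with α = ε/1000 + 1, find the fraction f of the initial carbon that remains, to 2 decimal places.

0.62

α − 1 = ε/1000 = -0.0209
(δ_res + 1000)/(δ₀ + 1000) = (-22.8 + 1000)/(-32.6 + 1000) = 977.2/967.4 = 1.010130
f = 1.010130^(1/-0.0209) = exp(ln(1.010130)/-0.0209) = exp(0.01008/-0.0209)
f = exp(-0.4823) = 0.6174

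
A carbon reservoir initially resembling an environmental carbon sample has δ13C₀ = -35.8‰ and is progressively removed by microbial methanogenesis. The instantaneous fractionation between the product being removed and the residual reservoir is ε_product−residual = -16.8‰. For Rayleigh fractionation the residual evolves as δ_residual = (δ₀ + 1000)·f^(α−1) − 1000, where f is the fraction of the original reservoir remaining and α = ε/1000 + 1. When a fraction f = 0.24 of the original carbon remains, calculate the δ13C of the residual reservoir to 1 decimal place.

-12.4‰

Rayleigh residual: δ_res = (δ₀ + 1000)·f^(α−1) − 1000
α = ε/1000 + 1 = 0.98320, so α − 1 = -0.01680
f^(α−1) = 0.24^(-0.01680) = 1.024265
δ_res = (-35.8 + 1000) × 1.024265 − 1000 = 987.597 − 1000 = -12.40‰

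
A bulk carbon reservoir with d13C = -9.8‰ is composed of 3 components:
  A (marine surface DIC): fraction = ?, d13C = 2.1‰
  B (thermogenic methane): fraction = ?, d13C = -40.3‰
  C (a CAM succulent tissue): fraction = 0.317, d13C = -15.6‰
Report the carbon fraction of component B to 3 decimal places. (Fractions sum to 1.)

Let f_B and f_A be the unknown fractions; fractions sum to 1 so f_B + f_A = 0.683.
Mass balance: Σ fᵢ·δᵢ = δ_bulk ⇒ f_B·(-40.3) + f_A·(2.1) = -9.8 − (-4.945) = -4.855
Substitute f_A = 0.683 − f_B:
f_B·(-40.3 − 2.1) = -4.855 − 0.683×(2.1) = -6.289
f_B = -6.289 / -42.4 = 0.1483

0.148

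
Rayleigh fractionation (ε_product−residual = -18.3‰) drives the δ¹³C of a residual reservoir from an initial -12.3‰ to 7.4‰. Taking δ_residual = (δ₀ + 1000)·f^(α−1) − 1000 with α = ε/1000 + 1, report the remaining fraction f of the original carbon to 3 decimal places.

0.340

α − 1 = ε/1000 = -0.0183
(δ_res + 1000)/(δ₀ + 1000) = (7.4 + 1000)/(-12.3 + 1000) = 1007.4/987.7 = 1.019945
f = 1.019945^(1/-0.0183) = exp(ln(1.019945)/-0.0183) = exp(0.01975/-0.0183)
f = exp(-1.0792) = 0.3399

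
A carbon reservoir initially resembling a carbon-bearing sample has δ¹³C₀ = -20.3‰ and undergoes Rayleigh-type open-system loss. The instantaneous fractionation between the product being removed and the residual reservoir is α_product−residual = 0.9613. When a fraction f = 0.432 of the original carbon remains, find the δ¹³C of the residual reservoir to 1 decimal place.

12.0‰

Rayleigh residual: δ_res = (δ₀ + 1000)·f^(α−1) − 1000
α − 1 = -0.03870
f^(α−1) = 0.432^(-0.03870) = 1.033015
δ_res = (-20.3 + 1000) × 1.033015 − 1000 = 1012.045 − 1000 = 12.05‰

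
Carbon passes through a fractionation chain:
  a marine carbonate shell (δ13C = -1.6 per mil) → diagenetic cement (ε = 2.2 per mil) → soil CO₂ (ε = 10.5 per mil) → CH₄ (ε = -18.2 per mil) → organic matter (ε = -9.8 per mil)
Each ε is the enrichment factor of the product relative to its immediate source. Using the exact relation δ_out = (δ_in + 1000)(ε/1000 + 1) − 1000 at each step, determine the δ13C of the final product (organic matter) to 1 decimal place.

-17.0 per mil

step 1: δ = (-1.60 + 1000)·(2.2/1000 + 1) − 1000 = 0.60 per mil
step 2: δ = (0.60 + 1000)·(10.5/1000 + 1) − 1000 = 11.10 per mil
step 3: δ = (11.10 + 1000)·(-18.2/1000 + 1) − 1000 = -7.30 per mil
step 4: δ = (-7.30 + 1000)·(-9.8/1000 + 1) − 1000 = -17.03 per mil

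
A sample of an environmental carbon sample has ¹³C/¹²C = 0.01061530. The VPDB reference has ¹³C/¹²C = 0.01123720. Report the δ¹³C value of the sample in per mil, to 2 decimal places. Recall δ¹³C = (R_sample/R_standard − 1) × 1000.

δ¹³C = (R_sample / R_standard − 1) × 1000
R_sample / R_standard = 0.01061530 / 0.01123720 = 0.944657
δ¹³C = (0.944657 − 1) × 1000 = -55.343 per mil

-55.34 per mil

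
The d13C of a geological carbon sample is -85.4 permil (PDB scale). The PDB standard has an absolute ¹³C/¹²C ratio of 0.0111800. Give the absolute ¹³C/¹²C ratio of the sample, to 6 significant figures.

0.0102252

R_sample = R_standard × (d13C/1000 + 1)
R_sample = 0.0111800 × (-85.4/1000 + 1) = 0.0111800 × 0.914600
R_sample = 0.0102252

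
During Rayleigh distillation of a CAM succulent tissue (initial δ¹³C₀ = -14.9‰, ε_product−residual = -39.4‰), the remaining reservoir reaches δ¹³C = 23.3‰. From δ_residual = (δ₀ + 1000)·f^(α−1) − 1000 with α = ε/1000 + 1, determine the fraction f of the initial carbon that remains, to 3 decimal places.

0.381

α − 1 = ε/1000 = -0.0394
(δ_res + 1000)/(δ₀ + 1000) = (23.3 + 1000)/(-14.9 + 1000) = 1023.3/985.1 = 1.038778
f = 1.038778^(1/-0.0394) = exp(ln(1.038778)/-0.0394) = exp(0.03804/-0.0394)
f = exp(-0.9656) = 0.3808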